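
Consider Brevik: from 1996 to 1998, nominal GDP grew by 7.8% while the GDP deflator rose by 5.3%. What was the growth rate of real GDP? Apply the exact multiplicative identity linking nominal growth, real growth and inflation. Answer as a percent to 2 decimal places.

2.37%

(1 + g_nom) = (1 + g_real)(1 + π), so g_real = 1.0780 / 1.0530 − 1 = 0.02374.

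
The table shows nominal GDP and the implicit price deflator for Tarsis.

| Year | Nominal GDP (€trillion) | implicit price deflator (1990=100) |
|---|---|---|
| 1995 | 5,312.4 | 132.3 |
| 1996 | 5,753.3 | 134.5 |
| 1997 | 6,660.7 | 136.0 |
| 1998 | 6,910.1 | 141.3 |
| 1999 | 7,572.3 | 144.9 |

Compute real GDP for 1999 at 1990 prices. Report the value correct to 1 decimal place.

€5,225.9 trillion

Real GDP 1999 = 7572.3 / 1.449 = 5225.88.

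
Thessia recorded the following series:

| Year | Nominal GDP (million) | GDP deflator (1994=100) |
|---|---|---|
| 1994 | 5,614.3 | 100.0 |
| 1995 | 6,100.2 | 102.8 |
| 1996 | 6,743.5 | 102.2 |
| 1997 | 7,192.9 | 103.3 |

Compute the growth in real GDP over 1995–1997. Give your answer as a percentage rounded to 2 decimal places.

Real GDP 1995 = 6100.2/1.028 = 5934.05.
Real GDP 1997 = 7192.9/1.033 = 6963.12.
Change = 6963.12/5934.05 − 1 = 0.1734.

17.34%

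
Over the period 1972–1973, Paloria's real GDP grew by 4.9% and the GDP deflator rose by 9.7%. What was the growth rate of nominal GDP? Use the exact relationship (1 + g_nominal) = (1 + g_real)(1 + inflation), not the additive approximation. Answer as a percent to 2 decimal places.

15.08%

(1 + g_nom) = (1 + g_real)(1 + π) = 1.0490 × 1.0970 = 1.15075.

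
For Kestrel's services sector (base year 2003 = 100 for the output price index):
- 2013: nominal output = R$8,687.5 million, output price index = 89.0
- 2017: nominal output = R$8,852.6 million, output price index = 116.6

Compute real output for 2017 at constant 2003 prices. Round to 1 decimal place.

Real output = Nominal / (output price index/100) = 8852.6 / 1.166 = 7592.28.

R$7,592.3 million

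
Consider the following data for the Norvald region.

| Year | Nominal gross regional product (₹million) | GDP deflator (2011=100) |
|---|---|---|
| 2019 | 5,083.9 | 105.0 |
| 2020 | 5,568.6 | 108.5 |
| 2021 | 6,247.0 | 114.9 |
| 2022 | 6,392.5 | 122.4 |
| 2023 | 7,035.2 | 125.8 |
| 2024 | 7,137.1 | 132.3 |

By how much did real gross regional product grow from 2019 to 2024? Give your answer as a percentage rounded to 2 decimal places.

Real gross regional product 2019 = 5083.9/1.050 = 4841.81.
Real gross regional product 2024 = 7137.1/1.323 = 5394.63.
Change = 5394.63/4841.81 − 1 = 0.1142.

11.42%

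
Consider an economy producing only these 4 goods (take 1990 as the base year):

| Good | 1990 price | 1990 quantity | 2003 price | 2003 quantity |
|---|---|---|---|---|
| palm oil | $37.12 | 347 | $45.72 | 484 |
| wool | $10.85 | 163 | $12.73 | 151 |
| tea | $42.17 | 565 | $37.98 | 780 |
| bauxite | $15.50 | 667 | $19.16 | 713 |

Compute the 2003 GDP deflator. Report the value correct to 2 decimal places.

105.96

Nominal GDP 2003 = 45.72·484 + 12.73·151 + 37.98·780 + 19.16·713 = 67336.19.
Real GDP 2003 (at 1990 prices) = 37.12·484 + 10.85·151 + 42.17·780 + 15.50·713 = 63548.53.
Deflator = Nominal/Real × 100 = 67336.19/63548.53 × 100 = 105.960.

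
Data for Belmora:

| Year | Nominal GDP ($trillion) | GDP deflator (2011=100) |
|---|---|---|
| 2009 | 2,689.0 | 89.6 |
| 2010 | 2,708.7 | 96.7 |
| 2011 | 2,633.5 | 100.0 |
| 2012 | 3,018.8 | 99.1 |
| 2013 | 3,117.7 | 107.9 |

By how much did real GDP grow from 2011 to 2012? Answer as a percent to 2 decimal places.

Real GDP 2011 = 2633.5/1.000 = 2633.50.
Real GDP 2012 = 3018.8/0.991 = 3046.22.
Change = 3046.22/2633.50 − 1 = 0.1567.

15.67%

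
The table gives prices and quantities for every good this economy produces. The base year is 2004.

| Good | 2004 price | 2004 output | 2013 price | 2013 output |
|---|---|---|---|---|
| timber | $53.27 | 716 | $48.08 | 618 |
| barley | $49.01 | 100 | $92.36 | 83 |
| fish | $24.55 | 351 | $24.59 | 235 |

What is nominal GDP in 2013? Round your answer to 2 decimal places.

Nominal GDP 2013 = Σ (p_2013 × q_2013) = 48.08·618 + 92.36·83 + 24.59·235 = 43157.97.

$43157.97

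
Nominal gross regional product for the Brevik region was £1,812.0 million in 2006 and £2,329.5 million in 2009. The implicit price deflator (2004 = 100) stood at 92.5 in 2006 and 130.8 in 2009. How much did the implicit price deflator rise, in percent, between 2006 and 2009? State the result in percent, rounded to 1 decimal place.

Price-level change = 130.8 / 92.5 − 1 = 0.4141.

41.4%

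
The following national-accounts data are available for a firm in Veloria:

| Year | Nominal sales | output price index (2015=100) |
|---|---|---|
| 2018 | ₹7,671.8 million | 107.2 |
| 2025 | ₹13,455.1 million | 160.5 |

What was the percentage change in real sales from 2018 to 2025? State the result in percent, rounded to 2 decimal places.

17.14%

Real sales 2018 = 7671.8 / 1.072 = 7156.53.
Real sales 2025 = 13455.1 / 1.605 = 8383.24.
Real growth = 8383.24 / 7156.53 − 1 = 0.1714.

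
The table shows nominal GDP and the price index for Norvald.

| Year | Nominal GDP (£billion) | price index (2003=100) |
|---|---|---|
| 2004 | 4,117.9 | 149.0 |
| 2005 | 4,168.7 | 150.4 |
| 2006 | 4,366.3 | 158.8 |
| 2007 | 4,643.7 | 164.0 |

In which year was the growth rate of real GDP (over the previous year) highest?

2007

2005: real = 4168.7/1.504 = 2771.74; growth vs 2004 (2763.69) = 0.29%.
2006: real = 4366.3/1.588 = 2749.56; growth vs 2005 (2771.74) = -0.80%.
2007: real = 4643.7/1.640 = 2831.52; growth vs 2006 (2749.56) = 2.98%.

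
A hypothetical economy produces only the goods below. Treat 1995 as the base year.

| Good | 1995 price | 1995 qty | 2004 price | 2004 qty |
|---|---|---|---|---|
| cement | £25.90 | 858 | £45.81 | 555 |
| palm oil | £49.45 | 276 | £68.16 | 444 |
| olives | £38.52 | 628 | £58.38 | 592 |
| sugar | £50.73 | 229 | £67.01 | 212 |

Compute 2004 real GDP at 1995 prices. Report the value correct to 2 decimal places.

£69888.90

Real GDP 2004 = Σ (p_1995 × q_2004) = 25.90·555 + 49.45·444 + 38.52·592 + 50.73·212 = 69888.90.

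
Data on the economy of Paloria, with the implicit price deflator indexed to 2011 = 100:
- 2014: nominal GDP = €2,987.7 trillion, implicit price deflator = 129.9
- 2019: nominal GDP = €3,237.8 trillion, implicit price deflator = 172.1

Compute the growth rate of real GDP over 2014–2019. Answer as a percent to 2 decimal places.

-18.20%

Deflate each year: 2014 → 2987.7/1.299 = 2300.00; 2019 → 3237.8/1.721 = 1881.35.
So real GDP changed by 1881.35/2300.00 − 1 = -0.1820, i.e. -18.20%.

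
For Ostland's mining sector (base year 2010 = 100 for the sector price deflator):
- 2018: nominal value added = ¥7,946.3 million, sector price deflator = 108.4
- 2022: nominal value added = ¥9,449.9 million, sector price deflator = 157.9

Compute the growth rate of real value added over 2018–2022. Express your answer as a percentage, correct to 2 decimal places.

Deflate each year: 2018 → 7946.3/1.084 = 7330.54; 2022 → 9449.9/1.579 = 5984.74.
So real value added changed by 5984.74/7330.54 − 1 = -0.1836, i.e. -18.36%.

-18.36%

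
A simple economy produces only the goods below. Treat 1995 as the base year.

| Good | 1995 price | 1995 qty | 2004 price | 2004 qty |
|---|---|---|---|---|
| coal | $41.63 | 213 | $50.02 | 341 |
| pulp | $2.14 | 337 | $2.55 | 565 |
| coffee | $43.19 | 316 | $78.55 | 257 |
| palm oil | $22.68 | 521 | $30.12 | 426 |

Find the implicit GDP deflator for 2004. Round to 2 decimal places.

Nominal GDP 2004 = 50.02·341 + 2.55·565 + 78.55·257 + 30.12·426 = 51516.04.
Real GDP 2004 (at 1995 prices) = 41.63·341 + 2.14·565 + 43.19·257 + 22.68·426 = 36166.44.
Deflator = Nominal/Real × 100 = 51516.04/36166.44 × 100 = 142.442.

142.44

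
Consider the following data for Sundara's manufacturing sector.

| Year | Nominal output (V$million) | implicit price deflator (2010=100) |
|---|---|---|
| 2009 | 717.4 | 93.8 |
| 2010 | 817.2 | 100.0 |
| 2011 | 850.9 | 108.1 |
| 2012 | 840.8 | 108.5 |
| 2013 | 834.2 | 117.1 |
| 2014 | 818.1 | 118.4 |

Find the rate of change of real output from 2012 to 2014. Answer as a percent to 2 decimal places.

Real output 2012 = 840.8/1.085 = 774.93.
Real output 2014 = 818.1/1.184 = 690.96.
Change = 690.96/774.93 − 1 = -0.1084.

-10.84%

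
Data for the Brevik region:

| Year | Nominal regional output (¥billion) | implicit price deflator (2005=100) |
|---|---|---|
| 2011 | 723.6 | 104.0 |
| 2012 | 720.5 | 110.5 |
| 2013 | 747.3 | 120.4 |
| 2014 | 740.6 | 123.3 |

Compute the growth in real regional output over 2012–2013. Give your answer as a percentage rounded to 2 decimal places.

-4.81%

Real regional output 2012 = 720.5/1.105 = 652.04.
Real regional output 2013 = 747.3/1.204 = 620.68.
Change = 620.68/652.04 − 1 = -0.0481.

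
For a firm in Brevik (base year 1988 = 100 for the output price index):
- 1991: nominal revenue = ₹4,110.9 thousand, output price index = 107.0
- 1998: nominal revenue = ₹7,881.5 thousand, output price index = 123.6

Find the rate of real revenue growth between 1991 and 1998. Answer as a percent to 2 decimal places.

Real revenue 1991 = 4110.9 / 1.070 = 3841.96.
Real revenue 1998 = 7881.5 / 1.236 = 6376.62.
Real growth = 6376.62 / 3841.96 − 1 = 0.6597.

65.97%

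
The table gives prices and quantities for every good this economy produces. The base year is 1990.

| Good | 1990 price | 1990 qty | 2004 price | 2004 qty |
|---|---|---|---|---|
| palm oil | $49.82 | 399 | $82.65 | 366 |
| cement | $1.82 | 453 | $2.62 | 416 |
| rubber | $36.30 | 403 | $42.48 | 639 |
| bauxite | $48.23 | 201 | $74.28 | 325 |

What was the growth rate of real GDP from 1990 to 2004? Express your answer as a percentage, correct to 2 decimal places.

Real GDP 1990 = Nominal GDP 1990 = 49.82·399 + 1.82·453 + 36.30·403 + 48.23·201 = 45025.77.
Real GDP 2004 (at 1990 prices) = 49.82·366 + 1.82·416 + 36.30·639 + 48.23·325 = 57861.69.
Real growth = 57861.69/45025.77 − 1 = 0.2851.

28.51%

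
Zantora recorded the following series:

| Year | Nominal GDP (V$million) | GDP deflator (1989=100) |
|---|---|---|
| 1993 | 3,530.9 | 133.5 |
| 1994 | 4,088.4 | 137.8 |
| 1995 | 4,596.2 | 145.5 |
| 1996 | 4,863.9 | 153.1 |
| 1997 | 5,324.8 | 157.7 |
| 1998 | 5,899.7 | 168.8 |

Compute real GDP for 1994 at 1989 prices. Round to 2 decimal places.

Real GDP 1994 = 4088.4 / 1.378 = 2966.91.

V$2,966.91 million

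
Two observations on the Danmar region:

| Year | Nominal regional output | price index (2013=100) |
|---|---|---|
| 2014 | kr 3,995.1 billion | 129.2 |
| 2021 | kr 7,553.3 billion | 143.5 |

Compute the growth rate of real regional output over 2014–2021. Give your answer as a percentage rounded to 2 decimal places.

70.22%

Deflate each year: 2014 → 3995.1/1.292 = 3092.18; 2021 → 7553.3/1.435 = 5263.62.
So real regional output changed by 5263.62/3092.18 − 1 = 0.7022, i.e. 70.22%.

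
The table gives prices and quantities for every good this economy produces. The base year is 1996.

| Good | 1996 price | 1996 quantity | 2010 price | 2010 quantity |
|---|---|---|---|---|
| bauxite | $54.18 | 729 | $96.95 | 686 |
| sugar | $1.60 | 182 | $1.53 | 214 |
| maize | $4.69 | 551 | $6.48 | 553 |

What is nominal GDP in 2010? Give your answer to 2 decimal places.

$70418.56

Nominal GDP 2010 = Σ (p_2010 × q_2010) = 96.95·686 + 1.53·214 + 6.48·553 = 70418.56.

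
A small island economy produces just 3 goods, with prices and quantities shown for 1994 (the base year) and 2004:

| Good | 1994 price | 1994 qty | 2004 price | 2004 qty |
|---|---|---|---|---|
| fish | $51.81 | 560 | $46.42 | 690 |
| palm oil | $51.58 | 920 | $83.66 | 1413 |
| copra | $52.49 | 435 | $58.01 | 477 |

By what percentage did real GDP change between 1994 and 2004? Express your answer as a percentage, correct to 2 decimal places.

Real GDP 1994 = Nominal GDP 1994 = 51.81·560 + 51.58·920 + 52.49·435 = 99300.35.
Real GDP 2004 (at 1994 prices) = 51.81·690 + 51.58·1413 + 52.49·477 = 133669.17.
Real growth = 133669.17/99300.35 − 1 = 0.3461.

34.61%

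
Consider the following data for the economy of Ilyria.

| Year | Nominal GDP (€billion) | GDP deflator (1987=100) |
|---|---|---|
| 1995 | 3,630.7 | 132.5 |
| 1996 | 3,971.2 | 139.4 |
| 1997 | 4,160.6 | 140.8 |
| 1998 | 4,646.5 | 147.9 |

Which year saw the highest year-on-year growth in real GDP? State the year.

1998

1996: real = 3971.2/1.394 = 2848.78; growth vs 1995 (2740.15) = 3.96%.
1997: real = 4160.6/1.408 = 2954.97; growth vs 1996 (2848.78) = 3.73%.
1998: real = 4646.5/1.479 = 3141.65; growth vs 1997 (2954.97) = 6.32%.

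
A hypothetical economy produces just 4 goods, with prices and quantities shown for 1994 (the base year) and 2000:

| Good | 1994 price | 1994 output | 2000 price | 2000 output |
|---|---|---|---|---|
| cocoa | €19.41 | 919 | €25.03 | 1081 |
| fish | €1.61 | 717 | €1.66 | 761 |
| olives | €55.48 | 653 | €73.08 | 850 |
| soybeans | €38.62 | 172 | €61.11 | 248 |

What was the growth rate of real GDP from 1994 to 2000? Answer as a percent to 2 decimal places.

Real GDP 1994 = Nominal GDP 1994 = 19.41·919 + 1.61·717 + 55.48·653 + 38.62·172 = 61863.24.
Real GDP 2000 (at 1994 prices) = 19.41·1081 + 1.61·761 + 55.48·850 + 38.62·248 = 78943.18.
Real growth = 78943.18/61863.24 − 1 = 0.2761.

27.61%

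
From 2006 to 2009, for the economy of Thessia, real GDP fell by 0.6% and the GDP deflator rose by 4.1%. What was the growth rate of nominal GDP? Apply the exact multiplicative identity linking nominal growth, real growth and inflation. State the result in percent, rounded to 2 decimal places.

(1 + g_nom) = (1 + g_real)(1 + π) = 0.9940 × 1.0410 = 1.03475.

3.48%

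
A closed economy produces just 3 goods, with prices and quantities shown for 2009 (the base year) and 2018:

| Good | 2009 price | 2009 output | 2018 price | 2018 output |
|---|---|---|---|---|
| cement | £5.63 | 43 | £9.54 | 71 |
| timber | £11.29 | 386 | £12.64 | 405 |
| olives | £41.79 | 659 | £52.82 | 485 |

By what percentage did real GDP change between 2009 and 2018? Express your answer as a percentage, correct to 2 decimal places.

Real GDP 2009 = Nominal GDP 2009 = 5.63·43 + 11.29·386 + 41.79·659 = 32139.64.
Real GDP 2018 (at 2009 prices) = 5.63·71 + 11.29·405 + 41.79·485 = 25240.33.
Real growth = 25240.33/32139.64 − 1 = -0.2147.

-21.47%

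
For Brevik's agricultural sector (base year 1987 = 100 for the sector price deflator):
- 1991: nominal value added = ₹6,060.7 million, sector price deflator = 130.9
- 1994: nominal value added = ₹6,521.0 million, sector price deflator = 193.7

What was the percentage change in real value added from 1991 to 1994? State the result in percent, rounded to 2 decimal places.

Real value added 1991 = 6060.7 / 1.309 = 4630.02.
Real value added 1994 = 6521.0 / 1.937 = 3366.55.
Real growth = 3366.55 / 4630.02 − 1 = -0.2729.

-27.29%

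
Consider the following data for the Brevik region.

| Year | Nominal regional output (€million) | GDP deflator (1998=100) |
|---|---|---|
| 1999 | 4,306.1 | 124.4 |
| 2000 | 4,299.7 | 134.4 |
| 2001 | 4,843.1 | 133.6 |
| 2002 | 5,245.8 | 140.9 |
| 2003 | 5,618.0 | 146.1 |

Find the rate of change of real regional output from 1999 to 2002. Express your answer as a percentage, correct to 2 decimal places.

Real regional output 1999 = 4306.1/1.244 = 3461.50.
Real regional output 2002 = 5245.8/1.409 = 3723.07.
Change = 3723.07/3461.50 − 1 = 0.0756.

7.56%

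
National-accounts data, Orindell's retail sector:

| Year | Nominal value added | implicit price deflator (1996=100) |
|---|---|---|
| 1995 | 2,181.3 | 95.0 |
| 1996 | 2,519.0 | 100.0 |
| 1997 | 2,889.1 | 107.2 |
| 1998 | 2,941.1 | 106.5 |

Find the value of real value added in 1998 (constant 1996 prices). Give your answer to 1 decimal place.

2,761.6

Real value added 1998 = 2941.1 / 1.065 = 2761.60.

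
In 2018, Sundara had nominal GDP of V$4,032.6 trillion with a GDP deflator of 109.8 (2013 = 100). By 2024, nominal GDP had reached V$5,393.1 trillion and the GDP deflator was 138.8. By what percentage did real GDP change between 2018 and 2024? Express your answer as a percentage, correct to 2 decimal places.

Real GDP 2018 = 4032.6 / 1.098 = 3672.68.
Real GDP 2024 = 5393.1 / 1.388 = 3885.52.
Real growth = 3885.52 / 3672.68 − 1 = 0.0580.

5.80%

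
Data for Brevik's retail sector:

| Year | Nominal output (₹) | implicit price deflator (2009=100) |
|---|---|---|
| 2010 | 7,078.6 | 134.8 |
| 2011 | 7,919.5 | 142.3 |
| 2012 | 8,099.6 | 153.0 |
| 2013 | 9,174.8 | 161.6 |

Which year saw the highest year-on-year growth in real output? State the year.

2013

2011: real = 7919.5/1.423 = 5565.35; growth vs 2010 (5251.19) = 5.98%.
2012: real = 8099.6/1.530 = 5293.86; growth vs 2011 (5565.35) = -4.88%.
2013: real = 9174.8/1.616 = 5677.48; growth vs 2012 (5293.86) = 7.25%.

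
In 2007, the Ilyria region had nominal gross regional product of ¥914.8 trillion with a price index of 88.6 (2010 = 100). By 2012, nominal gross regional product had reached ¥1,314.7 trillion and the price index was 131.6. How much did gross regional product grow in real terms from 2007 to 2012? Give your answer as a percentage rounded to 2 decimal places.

Deflate each year: 2007 → 914.8/0.886 = 1032.51; 2012 → 1314.7/1.316 = 999.01.
So real gross regional product changed by 999.01/1032.51 − 1 = -0.0324, i.e. -3.24%.

-3.24%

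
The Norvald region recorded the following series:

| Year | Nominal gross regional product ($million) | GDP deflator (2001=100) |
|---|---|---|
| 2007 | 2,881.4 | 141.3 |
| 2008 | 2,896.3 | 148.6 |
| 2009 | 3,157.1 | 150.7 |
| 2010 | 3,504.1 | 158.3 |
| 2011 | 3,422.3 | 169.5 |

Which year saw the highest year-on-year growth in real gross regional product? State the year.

2008: real = 2896.3/1.486 = 1949.06; growth vs 2007 (2039.21) = -4.42%.
2009: real = 3157.1/1.507 = 2094.96; growth vs 2008 (1949.06) = 7.49%.
2010: real = 3504.1/1.583 = 2213.58; growth vs 2009 (2094.96) = 5.66%.
2011: real = 3422.3/1.695 = 2019.06; growth vs 2010 (2213.58) = -8.79%.

2009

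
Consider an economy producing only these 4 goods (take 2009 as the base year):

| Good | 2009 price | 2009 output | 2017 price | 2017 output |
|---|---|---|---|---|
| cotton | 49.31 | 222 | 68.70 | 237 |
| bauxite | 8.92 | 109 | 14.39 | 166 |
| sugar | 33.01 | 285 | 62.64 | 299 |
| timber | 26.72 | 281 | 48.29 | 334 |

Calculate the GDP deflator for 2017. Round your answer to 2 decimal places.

Nominal GDP 2017 = 68.70·237 + 14.39·166 + 62.64·299 + 48.29·334 = 53528.86.
Real GDP 2017 (at 2009 prices) = 49.31·237 + 8.92·166 + 33.01·299 + 26.72·334 = 31961.66.
Deflator = Nominal/Real × 100 = 53528.86/31961.66 × 100 = 167.478.

167.48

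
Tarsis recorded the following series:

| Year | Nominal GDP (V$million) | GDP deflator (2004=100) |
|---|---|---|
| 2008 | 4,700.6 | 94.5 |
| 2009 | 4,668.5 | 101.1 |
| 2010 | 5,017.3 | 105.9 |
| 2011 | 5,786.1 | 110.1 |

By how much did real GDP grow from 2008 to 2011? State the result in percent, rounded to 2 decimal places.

Real GDP 2008 = 4700.6/0.945 = 4974.18.
Real GDP 2011 = 5786.1/1.101 = 5255.31.
Change = 5255.31/4974.18 − 1 = 0.0565.

5.65%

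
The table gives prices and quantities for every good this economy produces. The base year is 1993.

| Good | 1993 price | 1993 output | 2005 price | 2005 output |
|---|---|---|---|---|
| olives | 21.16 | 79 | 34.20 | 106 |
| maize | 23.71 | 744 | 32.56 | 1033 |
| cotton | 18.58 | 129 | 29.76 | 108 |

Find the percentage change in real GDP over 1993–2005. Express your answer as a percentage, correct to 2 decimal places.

Real GDP 1993 = Nominal GDP 1993 = 21.16·79 + 23.71·744 + 18.58·129 = 21708.70.
Real GDP 2005 (at 1993 prices) = 21.16·106 + 23.71·1033 + 18.58·108 = 28742.03.
Real growth = 28742.03/21708.70 − 1 = 0.3240.

32.40%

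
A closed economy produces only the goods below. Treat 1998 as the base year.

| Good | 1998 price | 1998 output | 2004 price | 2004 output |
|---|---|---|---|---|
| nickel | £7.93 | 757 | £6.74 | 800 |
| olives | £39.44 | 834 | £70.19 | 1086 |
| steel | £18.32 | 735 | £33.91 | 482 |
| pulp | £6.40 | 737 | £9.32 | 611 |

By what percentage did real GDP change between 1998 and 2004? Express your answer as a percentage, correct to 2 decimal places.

8.48%

Real GDP 1998 = Nominal GDP 1998 = 7.93·757 + 39.44·834 + 18.32·735 + 6.40·737 = 57077.97.
Real GDP 2004 (at 1998 prices) = 7.93·800 + 39.44·1086 + 18.32·482 + 6.40·611 = 61916.48.
Real growth = 61916.48/57077.97 − 1 = 0.0848.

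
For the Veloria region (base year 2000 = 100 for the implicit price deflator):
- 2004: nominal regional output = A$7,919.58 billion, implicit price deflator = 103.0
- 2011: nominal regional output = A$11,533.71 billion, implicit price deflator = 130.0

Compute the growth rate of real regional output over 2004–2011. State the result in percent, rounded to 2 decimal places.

15.39%

Real regional output 2004 = 7919.58 / 1.030 = 7688.91.
Real regional output 2011 = 11533.71 / 1.300 = 8872.08.
Real growth = 8872.08 / 7688.91 − 1 = 0.1539.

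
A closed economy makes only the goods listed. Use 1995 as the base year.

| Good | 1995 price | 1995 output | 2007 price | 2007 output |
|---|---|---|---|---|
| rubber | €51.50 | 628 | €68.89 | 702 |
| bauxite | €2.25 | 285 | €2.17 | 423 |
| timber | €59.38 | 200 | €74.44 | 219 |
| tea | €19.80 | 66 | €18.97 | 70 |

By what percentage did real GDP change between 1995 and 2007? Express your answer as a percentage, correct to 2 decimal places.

Real GDP 1995 = Nominal GDP 1995 = 51.50·628 + 2.25·285 + 59.38·200 + 19.80·66 = 46166.05.
Real GDP 2007 (at 1995 prices) = 51.50·702 + 2.25·423 + 59.38·219 + 19.80·70 = 51494.97.
Real growth = 51494.97/46166.05 − 1 = 0.1154.

11.54%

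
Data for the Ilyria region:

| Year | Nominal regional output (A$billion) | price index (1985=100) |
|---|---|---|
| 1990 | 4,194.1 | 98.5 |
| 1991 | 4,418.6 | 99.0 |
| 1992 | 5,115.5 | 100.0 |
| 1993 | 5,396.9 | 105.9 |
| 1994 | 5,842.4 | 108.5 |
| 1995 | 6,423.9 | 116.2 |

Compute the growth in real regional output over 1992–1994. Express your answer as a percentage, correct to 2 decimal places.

Real regional output 1992 = 5115.5/1.000 = 5115.50.
Real regional output 1994 = 5842.4/1.085 = 5384.70.
Change = 5384.70/5115.50 − 1 = 0.0526.

5.26%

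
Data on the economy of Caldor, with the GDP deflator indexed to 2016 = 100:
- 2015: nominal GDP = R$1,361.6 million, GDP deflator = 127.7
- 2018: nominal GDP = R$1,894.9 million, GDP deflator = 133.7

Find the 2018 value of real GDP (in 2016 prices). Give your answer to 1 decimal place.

Real GDP = Nominal / (GDP deflator/100) = 1894.9 / 1.337 = 1417.28.

R$1,417.3 million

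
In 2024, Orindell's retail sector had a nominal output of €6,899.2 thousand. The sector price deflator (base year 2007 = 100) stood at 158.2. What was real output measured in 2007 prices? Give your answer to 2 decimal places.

€4,361.06 thousand

Real output = Nominal / (sector price deflator/100) = 6899.2 / 1.582 = 4361.06.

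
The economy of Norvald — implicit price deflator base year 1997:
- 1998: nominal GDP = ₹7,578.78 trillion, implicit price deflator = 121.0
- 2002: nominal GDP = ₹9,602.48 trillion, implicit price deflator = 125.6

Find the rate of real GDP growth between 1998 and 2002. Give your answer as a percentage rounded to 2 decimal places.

Deflate each year: 1998 → 7578.78/1.210 = 6263.45; 2002 → 9602.48/1.256 = 7645.29.
So real GDP changed by 7645.29/6263.45 − 1 = 0.2206, i.e. 22.06%.

22.06%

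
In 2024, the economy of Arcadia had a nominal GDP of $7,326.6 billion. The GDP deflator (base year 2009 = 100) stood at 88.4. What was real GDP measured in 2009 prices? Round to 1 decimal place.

Real GDP = Nominal / (GDP deflator/100) = 7326.6 / 0.884 = 8288.01.

$8,288.0 billion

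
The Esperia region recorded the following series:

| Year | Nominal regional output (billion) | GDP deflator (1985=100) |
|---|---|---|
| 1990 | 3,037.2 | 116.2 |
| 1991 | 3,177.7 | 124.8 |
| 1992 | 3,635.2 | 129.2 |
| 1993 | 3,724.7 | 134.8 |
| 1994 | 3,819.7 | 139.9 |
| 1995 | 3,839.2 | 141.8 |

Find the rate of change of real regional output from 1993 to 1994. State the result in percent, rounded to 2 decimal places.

Real regional output 1993 = 3724.7/1.348 = 2763.13.
Real regional output 1994 = 3819.7/1.399 = 2730.31.
Change = 2730.31/2763.13 − 1 = -0.0119.

-1.19%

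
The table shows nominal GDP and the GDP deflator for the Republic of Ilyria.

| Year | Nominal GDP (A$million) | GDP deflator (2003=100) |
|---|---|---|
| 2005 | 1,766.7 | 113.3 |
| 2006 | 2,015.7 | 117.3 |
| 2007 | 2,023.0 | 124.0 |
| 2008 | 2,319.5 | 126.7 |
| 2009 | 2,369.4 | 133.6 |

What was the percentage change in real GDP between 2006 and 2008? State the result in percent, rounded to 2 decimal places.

6.53%

Real GDP 2006 = 2015.7/1.173 = 1718.41.
Real GDP 2008 = 2319.5/1.267 = 1830.70.
Change = 1830.70/1718.41 − 1 = 0.0653.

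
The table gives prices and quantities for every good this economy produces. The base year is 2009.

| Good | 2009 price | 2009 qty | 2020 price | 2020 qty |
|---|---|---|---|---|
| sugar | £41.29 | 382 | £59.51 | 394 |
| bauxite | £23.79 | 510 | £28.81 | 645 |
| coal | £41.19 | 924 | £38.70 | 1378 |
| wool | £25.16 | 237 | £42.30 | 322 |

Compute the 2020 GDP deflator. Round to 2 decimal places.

Nominal GDP 2020 = 59.51·394 + 28.81·645 + 38.70·1378 + 42.30·322 = 108978.59.
Real GDP 2020 (at 2009 prices) = 41.29·394 + 23.79·645 + 41.19·1378 + 25.16·322 = 96474.15.
Deflator = Nominal/Real × 100 = 108978.59/96474.15 × 100 = 112.961.

112.96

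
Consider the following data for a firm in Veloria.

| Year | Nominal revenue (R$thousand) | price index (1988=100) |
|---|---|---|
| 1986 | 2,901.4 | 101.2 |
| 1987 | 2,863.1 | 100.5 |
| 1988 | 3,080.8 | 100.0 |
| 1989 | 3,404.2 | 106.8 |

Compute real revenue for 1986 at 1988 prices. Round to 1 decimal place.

Real revenue 1986 = 2901.4 / 1.012 = 2867.00.

R$2,867.0 thousand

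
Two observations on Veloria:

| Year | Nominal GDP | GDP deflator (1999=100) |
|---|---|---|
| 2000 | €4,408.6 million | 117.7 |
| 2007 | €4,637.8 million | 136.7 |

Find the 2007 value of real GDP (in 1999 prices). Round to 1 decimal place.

Real GDP = Nominal / (GDP deflator/100) = 4637.8 / 1.367 = 3392.68.

€3,392.7 million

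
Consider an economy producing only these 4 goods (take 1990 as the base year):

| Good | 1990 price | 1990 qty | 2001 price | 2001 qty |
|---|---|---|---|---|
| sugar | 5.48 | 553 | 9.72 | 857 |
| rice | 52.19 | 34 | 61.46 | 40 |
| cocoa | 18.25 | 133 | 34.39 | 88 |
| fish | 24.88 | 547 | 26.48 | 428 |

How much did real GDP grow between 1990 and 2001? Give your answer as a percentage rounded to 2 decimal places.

Real GDP 1990 = Nominal GDP 1990 = 5.48·553 + 52.19·34 + 18.25·133 + 24.88·547 = 20841.51.
Real GDP 2001 (at 1990 prices) = 5.48·857 + 52.19·40 + 18.25·88 + 24.88·428 = 19038.60.
Real growth = 19038.60/20841.51 − 1 = -0.0865.

-8.65%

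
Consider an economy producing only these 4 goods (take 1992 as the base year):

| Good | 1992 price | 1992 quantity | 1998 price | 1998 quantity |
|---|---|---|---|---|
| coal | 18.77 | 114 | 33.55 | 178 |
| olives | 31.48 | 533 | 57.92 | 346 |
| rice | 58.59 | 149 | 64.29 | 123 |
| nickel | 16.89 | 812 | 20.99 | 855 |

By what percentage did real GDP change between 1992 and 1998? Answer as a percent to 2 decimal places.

-13.25%

Real GDP 1992 = Nominal GDP 1992 = 18.77·114 + 31.48·533 + 58.59·149 + 16.89·812 = 41363.21.
Real GDP 1998 (at 1992 prices) = 18.77·178 + 31.48·346 + 58.59·123 + 16.89·855 = 35880.66.
Real growth = 35880.66/41363.21 − 1 = -0.1325.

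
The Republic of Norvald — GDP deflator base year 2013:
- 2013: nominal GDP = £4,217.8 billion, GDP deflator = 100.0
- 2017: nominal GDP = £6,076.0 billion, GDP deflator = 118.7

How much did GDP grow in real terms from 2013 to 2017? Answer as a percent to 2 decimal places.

Real GDP 2013 = 4217.8 / 1.000 = 4217.80.
Real GDP 2017 = 6076.0 / 1.187 = 5118.79.
Real growth = 5118.79 / 4217.80 − 1 = 0.2136.

21.36%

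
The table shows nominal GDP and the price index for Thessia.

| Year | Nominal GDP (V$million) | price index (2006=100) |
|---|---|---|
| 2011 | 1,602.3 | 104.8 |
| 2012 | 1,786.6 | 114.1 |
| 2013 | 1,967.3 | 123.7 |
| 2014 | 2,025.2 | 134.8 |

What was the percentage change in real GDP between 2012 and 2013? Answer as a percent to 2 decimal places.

1.57%

Real GDP 2012 = 1786.6/1.141 = 1565.82.
Real GDP 2013 = 1967.3/1.237 = 1590.38.
Change = 1590.38/1565.82 − 1 = 0.0157.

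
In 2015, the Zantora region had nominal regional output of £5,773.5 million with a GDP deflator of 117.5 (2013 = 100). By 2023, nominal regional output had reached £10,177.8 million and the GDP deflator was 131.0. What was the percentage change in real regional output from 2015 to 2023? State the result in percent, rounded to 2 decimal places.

Real regional output 2015 = 5773.5 / 1.175 = 4913.62.
Real regional output 2023 = 10177.8 / 1.310 = 7769.31.
Real growth = 7769.31 / 4913.62 − 1 = 0.5812.

58.12%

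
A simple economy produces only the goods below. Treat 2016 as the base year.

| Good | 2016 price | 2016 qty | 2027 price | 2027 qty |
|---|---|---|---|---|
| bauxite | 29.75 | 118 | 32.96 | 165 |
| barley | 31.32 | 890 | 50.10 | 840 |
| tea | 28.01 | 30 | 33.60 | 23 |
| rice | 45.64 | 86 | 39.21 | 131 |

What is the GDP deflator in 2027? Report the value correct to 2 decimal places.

141.20

Nominal GDP 2027 = 32.96·165 + 50.10·840 + 33.60·23 + 39.21·131 = 53431.71.
Real GDP 2027 (at 2016 prices) = 29.75·165 + 31.32·840 + 28.01·23 + 45.64·131 = 37840.62.
Deflator = Nominal/Real × 100 = 53431.71/37840.62 × 100 = 141.202.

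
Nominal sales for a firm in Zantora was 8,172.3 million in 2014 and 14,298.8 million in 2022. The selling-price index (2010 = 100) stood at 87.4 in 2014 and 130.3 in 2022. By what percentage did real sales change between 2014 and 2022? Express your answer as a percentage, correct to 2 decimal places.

17.36%

Real sales 2014 = 8172.3 / 0.874 = 9350.46.
Real sales 2022 = 14298.8 / 1.303 = 10973.75.
Real growth = 10973.75 / 9350.46 − 1 = 0.1736.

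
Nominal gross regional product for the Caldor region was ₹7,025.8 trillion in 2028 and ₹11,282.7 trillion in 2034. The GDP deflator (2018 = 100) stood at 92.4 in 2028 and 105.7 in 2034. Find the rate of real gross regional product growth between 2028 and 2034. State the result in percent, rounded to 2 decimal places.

Real gross regional product 2028 = 7025.8 / 0.924 = 7603.68.
Real gross regional product 2034 = 11282.7 / 1.057 = 10674.27.
Real growth = 10674.27 / 7603.68 − 1 = 0.4038.

40.38%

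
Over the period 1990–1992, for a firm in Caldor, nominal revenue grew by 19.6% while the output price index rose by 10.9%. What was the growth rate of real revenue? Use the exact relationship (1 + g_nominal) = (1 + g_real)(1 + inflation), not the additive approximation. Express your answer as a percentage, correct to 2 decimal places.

7.84%

(1 + g_nom) = (1 + g_real)(1 + π), so g_real = 1.1960 / 1.1090 − 1 = 0.07845.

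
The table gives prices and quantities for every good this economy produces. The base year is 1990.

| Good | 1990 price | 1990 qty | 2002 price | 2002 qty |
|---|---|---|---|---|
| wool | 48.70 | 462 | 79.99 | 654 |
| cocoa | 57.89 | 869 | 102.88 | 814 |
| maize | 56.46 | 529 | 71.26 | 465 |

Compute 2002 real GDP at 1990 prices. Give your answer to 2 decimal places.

105226.16

Real GDP 2002 = Σ (p_1990 × q_2002) = 48.70·654 + 57.89·814 + 56.46·465 = 105226.16.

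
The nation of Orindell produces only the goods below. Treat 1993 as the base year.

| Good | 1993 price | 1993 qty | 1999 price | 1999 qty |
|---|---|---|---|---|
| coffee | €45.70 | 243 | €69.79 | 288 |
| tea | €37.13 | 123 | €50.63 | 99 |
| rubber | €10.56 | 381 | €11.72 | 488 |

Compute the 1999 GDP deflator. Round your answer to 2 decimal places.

140.20

Nominal GDP 1999 = 69.79·288 + 50.63·99 + 11.72·488 = 30831.25.
Real GDP 1999 (at 1993 prices) = 45.70·288 + 37.13·99 + 10.56·488 = 21990.75.
Deflator = Nominal/Real × 100 = 30831.25/21990.75 × 100 = 140.201.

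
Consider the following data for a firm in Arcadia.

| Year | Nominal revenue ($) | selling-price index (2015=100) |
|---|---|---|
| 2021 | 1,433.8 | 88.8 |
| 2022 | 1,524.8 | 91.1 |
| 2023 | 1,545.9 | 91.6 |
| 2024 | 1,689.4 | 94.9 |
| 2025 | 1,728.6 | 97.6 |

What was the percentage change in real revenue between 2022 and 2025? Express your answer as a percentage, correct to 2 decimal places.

Real revenue 2022 = 1524.8/0.911 = 1673.77.
Real revenue 2025 = 1728.6/0.976 = 1771.11.
Change = 1771.11/1673.77 − 1 = 0.0582.

5.82%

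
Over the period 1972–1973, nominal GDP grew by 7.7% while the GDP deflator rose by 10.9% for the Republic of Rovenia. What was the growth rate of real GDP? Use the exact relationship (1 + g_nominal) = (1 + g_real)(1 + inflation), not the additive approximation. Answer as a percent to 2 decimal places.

-2.89%

(1 + g_nom) = (1 + g_real)(1 + π), so g_real = 1.0770 / 1.1090 − 1 = -0.02885.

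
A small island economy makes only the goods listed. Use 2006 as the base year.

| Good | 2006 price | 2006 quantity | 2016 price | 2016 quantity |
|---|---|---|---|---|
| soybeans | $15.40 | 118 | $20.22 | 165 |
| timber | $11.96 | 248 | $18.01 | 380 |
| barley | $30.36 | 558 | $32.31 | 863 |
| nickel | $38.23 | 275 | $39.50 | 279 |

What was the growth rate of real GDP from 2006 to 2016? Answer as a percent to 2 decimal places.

Real GDP 2006 = Nominal GDP 2006 = 15.40·118 + 11.96·248 + 30.36·558 + 38.23·275 = 32237.41.
Real GDP 2016 (at 2006 prices) = 15.40·165 + 11.96·380 + 30.36·863 + 38.23·279 = 43952.65.
Real growth = 43952.65/32237.41 − 1 = 0.3634.

36.34%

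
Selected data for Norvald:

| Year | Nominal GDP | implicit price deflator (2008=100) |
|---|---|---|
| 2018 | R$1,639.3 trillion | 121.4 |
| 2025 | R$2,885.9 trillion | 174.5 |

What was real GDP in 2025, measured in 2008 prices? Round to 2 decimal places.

Real GDP = Nominal / (implicit price deflator/100) = 2885.9 / 1.745 = 1653.81.

R$1,653.81 trillion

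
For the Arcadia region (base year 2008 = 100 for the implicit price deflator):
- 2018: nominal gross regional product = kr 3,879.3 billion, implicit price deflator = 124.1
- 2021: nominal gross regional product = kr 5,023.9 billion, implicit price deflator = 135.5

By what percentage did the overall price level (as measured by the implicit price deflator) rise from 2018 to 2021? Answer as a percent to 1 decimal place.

9.2%

Price-level change = 135.5 / 124.1 − 1 = 0.0919.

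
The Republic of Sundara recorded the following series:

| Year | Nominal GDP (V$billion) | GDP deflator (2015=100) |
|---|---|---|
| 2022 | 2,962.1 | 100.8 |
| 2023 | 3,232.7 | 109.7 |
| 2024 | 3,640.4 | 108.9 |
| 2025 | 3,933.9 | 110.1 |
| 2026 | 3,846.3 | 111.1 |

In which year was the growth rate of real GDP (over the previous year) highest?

2023: real = 3232.7/1.097 = 2946.86; growth vs 2022 (2938.59) = 0.28%.
2024: real = 3640.4/1.089 = 3342.88; growth vs 2023 (2946.86) = 13.44%.
2025: real = 3933.9/1.101 = 3573.02; growth vs 2024 (3342.88) = 6.88%.
2026: real = 3846.3/1.111 = 3462.02; growth vs 2025 (3573.02) = -3.11%.

2024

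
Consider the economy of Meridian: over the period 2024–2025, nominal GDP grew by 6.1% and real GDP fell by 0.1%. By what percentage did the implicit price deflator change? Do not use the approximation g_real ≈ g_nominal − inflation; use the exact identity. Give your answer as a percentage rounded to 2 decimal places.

6.21%

(1 + g_nom) = (1 + g_real)(1 + π), so π = 1.0610 / 0.9990 − 1 = 0.06206.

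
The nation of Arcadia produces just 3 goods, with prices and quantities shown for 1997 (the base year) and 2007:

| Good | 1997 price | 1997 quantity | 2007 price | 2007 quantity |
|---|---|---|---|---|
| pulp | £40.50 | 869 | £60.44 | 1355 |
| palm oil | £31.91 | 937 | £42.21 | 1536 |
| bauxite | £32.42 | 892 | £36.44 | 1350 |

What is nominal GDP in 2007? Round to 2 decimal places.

Nominal GDP 2007 = Σ (p_2007 × q_2007) = 60.44·1355 + 42.21·1536 + 36.44·1350 = 195924.76.

£195924.76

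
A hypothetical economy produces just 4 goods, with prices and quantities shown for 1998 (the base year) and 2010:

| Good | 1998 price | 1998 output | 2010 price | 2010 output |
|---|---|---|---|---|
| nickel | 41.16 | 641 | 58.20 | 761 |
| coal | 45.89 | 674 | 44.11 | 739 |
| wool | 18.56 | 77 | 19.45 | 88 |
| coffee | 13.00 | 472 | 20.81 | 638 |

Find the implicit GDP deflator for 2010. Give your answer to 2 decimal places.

122.24

Nominal GDP 2010 = 58.20·761 + 44.11·739 + 19.45·88 + 20.81·638 = 91875.87.
Real GDP 2010 (at 1998 prices) = 41.16·761 + 45.89·739 + 18.56·88 + 13.00·638 = 75162.75.
Deflator = Nominal/Real × 100 = 91875.87/75162.75 × 100 = 122.236.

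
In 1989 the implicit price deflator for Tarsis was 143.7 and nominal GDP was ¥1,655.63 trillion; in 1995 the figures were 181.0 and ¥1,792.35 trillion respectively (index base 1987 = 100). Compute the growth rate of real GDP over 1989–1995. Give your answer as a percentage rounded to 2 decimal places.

Real GDP 1989 = 1655.63 / 1.437 = 1152.14.
Real GDP 1995 = 1792.35 / 1.810 = 990.25.
Real growth = 990.25 / 1152.14 − 1 = -0.1405.

-14.05%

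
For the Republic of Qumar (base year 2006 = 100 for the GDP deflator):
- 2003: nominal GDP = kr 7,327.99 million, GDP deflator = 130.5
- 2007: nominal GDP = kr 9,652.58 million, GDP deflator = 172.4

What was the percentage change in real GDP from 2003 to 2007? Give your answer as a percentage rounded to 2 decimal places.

Deflate each year: 2003 → 7327.99/1.305 = 5615.32; 2007 → 9652.58/1.724 = 5598.94.
So real GDP changed by 5598.94/5615.32 − 1 = -0.0029, i.e. -0.29%.

-0.29%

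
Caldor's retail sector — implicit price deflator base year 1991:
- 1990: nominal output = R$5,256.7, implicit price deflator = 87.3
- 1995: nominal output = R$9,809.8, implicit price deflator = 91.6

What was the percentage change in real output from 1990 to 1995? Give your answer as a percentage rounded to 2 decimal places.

77.85%

Real output 1990 = 5256.7 / 0.873 = 6021.42.
Real output 1995 = 9809.8 / 0.916 = 10709.39.
Real growth = 10709.39 / 6021.42 − 1 = 0.7785.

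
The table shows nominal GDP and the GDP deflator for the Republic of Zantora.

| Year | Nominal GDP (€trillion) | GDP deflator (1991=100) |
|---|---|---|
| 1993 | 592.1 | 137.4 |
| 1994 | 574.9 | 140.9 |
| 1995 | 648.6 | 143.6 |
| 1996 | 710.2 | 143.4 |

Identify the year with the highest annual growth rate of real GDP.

1994: real = 574.9/1.409 = 408.02; growth vs 1993 (430.93) = -5.32%.
1995: real = 648.6/1.436 = 451.67; growth vs 1994 (408.02) = 10.70%.
1996: real = 710.2/1.434 = 495.26; growth vs 1995 (451.67) = 9.65%.

1995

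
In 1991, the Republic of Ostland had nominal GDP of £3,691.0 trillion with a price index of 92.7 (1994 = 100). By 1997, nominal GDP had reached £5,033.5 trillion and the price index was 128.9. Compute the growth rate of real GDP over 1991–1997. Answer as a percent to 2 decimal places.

Real GDP 1991 = 3691.0 / 0.927 = 3981.66.
Real GDP 1997 = 5033.5 / 1.289 = 3904.97.
Real growth = 3904.97 / 3981.66 − 1 = -0.0193.

-1.93%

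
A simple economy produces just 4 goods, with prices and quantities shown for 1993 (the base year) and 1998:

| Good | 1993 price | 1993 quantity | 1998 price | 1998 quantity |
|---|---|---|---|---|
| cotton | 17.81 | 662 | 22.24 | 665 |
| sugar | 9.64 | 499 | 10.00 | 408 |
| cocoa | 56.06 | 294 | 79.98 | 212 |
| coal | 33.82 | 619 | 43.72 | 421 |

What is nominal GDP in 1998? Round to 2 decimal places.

Nominal GDP 1998 = Σ (p_1998 × q_1998) = 22.24·665 + 10.00·408 + 79.98·212 + 43.72·421 = 54231.48.

54231.48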